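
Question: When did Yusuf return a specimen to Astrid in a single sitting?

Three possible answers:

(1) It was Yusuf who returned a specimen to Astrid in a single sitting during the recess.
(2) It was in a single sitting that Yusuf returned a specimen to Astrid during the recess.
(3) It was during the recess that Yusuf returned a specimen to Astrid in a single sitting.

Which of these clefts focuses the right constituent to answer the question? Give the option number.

3

The question word "when" targets the time.
Option (1) clefts "Yusuf" — the subject (agent), not what was asked.
Option (2) clefts "in a single sitting" — the manner, not what was asked.
Option (3) clefts "during the recess" — that matches what the question asks about.
So the congruent reply is (3).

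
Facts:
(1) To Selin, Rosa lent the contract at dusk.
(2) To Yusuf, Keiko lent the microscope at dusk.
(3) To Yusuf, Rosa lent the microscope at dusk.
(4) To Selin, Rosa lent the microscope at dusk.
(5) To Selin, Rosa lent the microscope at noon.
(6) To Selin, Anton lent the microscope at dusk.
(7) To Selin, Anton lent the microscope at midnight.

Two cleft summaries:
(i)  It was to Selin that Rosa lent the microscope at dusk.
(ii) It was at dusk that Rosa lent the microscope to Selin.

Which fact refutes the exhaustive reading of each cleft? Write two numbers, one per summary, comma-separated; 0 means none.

(i): focus "Selin". Looking for same agent, thing, setting (Rosa / the microscope / at dusk) with some other recipient — fact (3) has Yusuf there. Refuted.
(ii): focus "at dusk". Looking for same agent, thing, recipient (Rosa / the microscope / Selin) with some other setting — fact (5) has at noon there. Refuted.

3, 5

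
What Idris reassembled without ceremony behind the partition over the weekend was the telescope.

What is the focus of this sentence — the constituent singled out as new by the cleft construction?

the telescope

In a pseudo-cleft "What ... was X", the post-copular constituent X is the focus.
Here the focus is "the telescope". The backgrounded (presupposed) material includes "Idris", "over the weekend", "behind the partition" and "without ceremony".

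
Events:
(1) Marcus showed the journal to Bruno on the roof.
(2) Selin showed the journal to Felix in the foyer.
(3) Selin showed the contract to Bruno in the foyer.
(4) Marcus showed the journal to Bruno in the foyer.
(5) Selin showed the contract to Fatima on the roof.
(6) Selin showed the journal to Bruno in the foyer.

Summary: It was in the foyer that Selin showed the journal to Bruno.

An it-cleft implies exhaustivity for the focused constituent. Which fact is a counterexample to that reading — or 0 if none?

0

Focus of the cleft: "in the foyer" (the setting). Presupposed background: agent = Selin, thing = the journal, recipient = Bruno.
The exhaustive reading says no other setting fits that background.
Every other fact differs from the presupposition on some backgrounded slot, so none challenges the exhaustivity.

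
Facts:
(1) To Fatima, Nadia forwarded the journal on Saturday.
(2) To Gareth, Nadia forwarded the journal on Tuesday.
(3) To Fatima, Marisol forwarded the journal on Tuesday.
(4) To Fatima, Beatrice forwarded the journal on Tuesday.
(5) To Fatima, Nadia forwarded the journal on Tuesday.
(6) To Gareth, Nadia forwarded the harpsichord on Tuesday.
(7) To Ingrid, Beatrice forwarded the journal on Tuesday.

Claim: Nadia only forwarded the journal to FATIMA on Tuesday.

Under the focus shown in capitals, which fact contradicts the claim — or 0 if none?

The capitals mark "Fatima" as focus. So "only" rules out other recipients, with the rest (same agent, thing, setting (Nadia / the journal / on Tuesday)) as background.
Fact (2) shares the background but differs in recipient (Gareth) — a counterexample.

2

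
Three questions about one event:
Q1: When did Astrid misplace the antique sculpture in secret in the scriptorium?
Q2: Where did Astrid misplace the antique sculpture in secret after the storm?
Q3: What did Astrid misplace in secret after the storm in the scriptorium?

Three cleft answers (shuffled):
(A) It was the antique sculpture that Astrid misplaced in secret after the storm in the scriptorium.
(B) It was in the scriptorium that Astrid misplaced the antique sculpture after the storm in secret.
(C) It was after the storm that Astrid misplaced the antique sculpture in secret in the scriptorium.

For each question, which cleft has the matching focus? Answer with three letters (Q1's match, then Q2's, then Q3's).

CBA

Q1 asks about the time; cleft (C) focuses "after the storm", which is the time — so Q1 → C.
Q2 asks about the location; cleft (B) focuses "in the scriptorium", which is the location — so Q2 → B.
Q3 asks about the direct object; cleft (A) focuses "the antique sculpture", which is the direct object — so Q3 → A.
Mapping: Q1→C, Q2→B, Q3→A.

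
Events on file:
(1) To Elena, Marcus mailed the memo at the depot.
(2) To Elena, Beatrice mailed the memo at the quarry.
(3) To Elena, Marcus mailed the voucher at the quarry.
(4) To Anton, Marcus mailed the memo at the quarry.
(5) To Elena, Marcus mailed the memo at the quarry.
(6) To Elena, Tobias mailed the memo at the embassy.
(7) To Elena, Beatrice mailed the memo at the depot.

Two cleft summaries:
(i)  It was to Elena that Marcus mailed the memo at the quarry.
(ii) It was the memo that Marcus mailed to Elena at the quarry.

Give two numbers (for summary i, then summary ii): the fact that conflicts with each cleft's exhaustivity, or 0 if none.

Summary (i) focuses "Elena" (the recipient); background agent = Marcus, thing = the memo, setting = at the quarry. Fact (4) matches that background with recipient = Anton — refutes (i).
Summary (ii) focuses "the memo" (the thing); background agent = Marcus, recipient = Elena, setting = at the quarry. Fact (3) matches that background with thing = the voucher — refutes (ii).

4, 3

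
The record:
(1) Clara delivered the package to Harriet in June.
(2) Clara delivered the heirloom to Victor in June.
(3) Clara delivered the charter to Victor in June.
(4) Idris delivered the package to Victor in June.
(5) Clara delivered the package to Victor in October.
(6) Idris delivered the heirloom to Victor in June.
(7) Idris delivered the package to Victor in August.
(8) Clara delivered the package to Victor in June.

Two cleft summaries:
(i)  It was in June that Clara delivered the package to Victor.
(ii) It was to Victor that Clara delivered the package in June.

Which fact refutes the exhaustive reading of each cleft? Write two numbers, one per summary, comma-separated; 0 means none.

Summary (i) focuses "in June" (the setting); background same agent, thing, recipient (Clara / the package / Victor). Fact (5) matches that background with setting = in October — refutes (i).
Summary (ii) focuses "Victor" (the recipient); background same agent, thing, setting (Clara / the package / in June). Fact (1) matches that background with recipient = Harriet — refutes (ii).

5, 1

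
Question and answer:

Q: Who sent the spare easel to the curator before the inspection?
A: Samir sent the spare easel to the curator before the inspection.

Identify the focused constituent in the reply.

The wh-word "who" asks about the subject (agent).
In the answer, "the spare easel", "to the curator" and "before the inspection" are given — repeated from the question.
The constituent filling the subject (agent) gap is "Samir"; that is the focus and would carry nuclear stress.

Samir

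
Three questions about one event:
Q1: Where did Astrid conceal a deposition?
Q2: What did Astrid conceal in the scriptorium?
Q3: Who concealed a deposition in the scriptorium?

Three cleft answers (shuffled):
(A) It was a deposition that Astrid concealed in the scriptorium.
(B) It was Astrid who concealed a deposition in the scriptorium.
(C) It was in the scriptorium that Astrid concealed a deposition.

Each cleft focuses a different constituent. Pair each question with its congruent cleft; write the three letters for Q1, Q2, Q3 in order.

Q1 asks about the location; cleft (C) focuses "in the scriptorium", which is the location — so Q1 → C.
Q2 asks about the direct object; cleft (A) focuses "a deposition", which is the direct object — so Q2 → A.
Q3 asks about the subject (agent); cleft (B) focuses "Astrid", which is the subject (agent) — so Q3 → B.
Mapping: Q1→C, Q2→A, Q3→B.

CAB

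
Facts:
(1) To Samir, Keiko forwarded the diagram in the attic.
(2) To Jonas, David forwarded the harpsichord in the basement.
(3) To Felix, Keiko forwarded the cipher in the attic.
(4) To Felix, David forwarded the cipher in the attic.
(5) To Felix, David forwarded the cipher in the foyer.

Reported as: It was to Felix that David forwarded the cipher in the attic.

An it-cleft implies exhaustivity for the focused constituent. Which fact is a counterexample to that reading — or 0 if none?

0

Focus of the cleft: "Felix" (the recipient). Presupposed background: David as agent and the cipher as thing and in the attic as setting.
Exhaustivity: Felix is the only recipient satisfying that background.
Every other fact differs from the presupposition on some backgrounded slot, so none challenges the exhaustivity.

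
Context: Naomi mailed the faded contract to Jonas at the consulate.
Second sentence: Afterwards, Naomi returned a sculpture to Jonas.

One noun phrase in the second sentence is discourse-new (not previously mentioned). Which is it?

"Naomi" and "Jonas" in the second sentence are given — already mentioned in the context.
"a sculpture" has no antecedent in the context; it is discourse-new (the indefinite article also signals a new referent).

a sculpture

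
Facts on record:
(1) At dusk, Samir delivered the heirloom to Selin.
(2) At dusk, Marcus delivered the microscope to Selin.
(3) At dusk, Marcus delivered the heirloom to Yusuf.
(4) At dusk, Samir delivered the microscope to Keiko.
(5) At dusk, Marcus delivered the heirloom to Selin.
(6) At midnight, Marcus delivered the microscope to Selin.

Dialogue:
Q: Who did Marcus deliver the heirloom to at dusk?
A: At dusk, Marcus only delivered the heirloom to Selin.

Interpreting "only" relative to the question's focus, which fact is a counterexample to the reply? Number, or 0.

3

The question "Who did ... to ...?" targets the recipient, so in the reply the focus falls on "Selin".
So "only" ranges over recipients; the rest (Marcus as agent and the heirloom as thing and at dusk as setting) is presupposed.
Fact (3) shares the background with a different recipient (Yusuf) — counterexample.
(Fact (2) would refute a reading with focus on the thing — but that is not what the question asks.)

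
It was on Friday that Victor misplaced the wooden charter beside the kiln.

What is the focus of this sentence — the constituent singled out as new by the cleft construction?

In an it-cleft "It was X that/who ...", the clefted constituent X is the focus; the that/who-clause expresses the presupposed open proposition.
Here the focus is "on Friday". The backgrounded (presupposed) material includes "Victor", "the wooden charter" and "beside the kiln".

on Friday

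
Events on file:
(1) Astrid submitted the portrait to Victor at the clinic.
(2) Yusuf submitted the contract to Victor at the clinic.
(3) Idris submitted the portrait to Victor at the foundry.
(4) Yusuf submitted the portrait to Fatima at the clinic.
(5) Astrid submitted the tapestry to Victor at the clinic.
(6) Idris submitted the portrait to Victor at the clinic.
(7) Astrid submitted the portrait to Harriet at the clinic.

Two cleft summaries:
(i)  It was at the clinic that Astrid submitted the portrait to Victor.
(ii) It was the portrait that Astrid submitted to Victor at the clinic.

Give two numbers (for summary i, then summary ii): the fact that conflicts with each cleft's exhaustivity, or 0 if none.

0, 5

(i): focus "at the clinic". No fact shares Astrid as agent and the portrait as thing and Victor as recipient with a different setting. 0.
(ii): focus "the portrait". Looking for Astrid as agent and Victor as recipient and at the clinic as setting with some other thing — fact (5) has the tapestry there. Refuted.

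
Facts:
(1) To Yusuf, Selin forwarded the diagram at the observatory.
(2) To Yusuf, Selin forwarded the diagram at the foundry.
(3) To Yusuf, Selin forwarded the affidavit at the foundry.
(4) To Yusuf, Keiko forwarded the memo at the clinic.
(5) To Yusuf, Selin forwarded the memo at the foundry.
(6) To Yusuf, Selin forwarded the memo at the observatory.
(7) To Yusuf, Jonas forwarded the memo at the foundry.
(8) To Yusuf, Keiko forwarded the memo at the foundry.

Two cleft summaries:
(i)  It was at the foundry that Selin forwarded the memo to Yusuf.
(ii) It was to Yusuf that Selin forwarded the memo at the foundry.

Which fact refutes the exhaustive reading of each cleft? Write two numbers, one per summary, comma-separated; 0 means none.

(i): focus "at the foundry". Looking for Selin as agent and the memo as thing and Yusuf as recipient with some other setting — fact (6) has at the observatory there. Refuted.
(ii): focus "Yusuf". No fact shares Selin as agent and the memo as thing and at the foundry as setting with a different recipient. 0.

6, 0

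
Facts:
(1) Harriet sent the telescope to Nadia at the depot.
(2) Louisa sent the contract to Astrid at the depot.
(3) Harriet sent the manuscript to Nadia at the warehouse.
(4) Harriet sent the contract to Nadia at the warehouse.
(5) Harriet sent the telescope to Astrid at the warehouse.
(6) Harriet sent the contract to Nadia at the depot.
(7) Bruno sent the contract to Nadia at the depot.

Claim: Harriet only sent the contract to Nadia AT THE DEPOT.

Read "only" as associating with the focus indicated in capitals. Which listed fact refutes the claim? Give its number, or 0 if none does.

The capitals mark "at the depot" as focus. So "only" rules out other settings, with the rest (same agent, thing, recipient (Harriet / the contract / Nadia)) as background.
Fact (4) shares the background but differs in setting (at the warehouse) — a counterexample.

4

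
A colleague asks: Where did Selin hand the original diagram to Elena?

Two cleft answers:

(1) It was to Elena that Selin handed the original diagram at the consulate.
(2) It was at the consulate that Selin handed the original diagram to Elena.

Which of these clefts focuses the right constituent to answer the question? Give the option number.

2

The question word "where" targets the location.
Option (1) clefts "to Elena" — the recipient, not what was asked.
Option (2) clefts "at the consulate" — that matches what the question asks about.
So the congruent reply is (2).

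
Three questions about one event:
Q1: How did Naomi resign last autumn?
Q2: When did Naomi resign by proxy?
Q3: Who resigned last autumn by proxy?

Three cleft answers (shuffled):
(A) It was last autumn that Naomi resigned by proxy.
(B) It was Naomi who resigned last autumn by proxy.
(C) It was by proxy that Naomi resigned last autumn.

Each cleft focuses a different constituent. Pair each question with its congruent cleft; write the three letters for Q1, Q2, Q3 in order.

Q1 asks about the manner; cleft (C) focuses "by proxy", which is the manner — so Q1 → C.
Q2 asks about the time; cleft (A) focuses "last autumn", which is the time — so Q2 → A.
Q3 asks about the subject (agent); cleft (B) focuses "Naomi", which is the subject (agent) — so Q3 → B.
Mapping: Q1→C, Q2→A, Q3→B.

CAB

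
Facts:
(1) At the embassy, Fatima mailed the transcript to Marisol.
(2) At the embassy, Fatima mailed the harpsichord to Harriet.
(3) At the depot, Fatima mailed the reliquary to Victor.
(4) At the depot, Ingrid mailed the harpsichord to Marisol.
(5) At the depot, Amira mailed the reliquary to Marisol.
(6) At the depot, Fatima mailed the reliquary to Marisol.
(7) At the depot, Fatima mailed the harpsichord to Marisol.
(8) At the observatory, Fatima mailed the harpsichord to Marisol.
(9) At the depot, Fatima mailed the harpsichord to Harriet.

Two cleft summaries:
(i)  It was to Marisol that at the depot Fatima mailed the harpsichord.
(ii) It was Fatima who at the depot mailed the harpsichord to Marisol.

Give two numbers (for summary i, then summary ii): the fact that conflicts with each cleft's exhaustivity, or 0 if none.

(i): focus "Marisol". Looking for same agent, thing, setting (Fatima / the harpsichord / at the depot) with some other recipient — fact (9) has Harriet there. Refuted.
(ii): focus "Fatima". Looking for same thing, recipient, setting (the harpsichord / Marisol / at the depot) with some other agent — fact (4) has Ingrid there. Refuted.

9, 4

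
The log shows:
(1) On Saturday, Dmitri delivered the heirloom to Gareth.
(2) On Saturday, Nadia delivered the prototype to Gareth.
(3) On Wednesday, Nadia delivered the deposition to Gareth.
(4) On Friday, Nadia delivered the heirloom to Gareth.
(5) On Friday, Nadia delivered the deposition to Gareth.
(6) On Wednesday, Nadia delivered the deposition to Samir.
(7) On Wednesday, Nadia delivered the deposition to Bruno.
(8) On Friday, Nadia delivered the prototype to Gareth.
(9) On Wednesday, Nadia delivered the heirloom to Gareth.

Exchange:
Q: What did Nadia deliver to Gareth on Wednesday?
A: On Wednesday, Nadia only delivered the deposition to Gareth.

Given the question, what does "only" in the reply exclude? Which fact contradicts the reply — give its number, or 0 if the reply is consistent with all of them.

The question "What did ...?" targets the thing, so in the reply the focus falls on "the deposition".
So "only" ranges over things; the rest (same agent, recipient, setting (Nadia / Gareth / on Wednesday)) is presupposed.
Fact (9) keeps same agent, recipient, setting (Nadia / Gareth / on Wednesday) but has thing = the heirloom; that refutes the reply.
(Fact (5) would refute a reading with focus on the setting — but that is not what the question asks.)

9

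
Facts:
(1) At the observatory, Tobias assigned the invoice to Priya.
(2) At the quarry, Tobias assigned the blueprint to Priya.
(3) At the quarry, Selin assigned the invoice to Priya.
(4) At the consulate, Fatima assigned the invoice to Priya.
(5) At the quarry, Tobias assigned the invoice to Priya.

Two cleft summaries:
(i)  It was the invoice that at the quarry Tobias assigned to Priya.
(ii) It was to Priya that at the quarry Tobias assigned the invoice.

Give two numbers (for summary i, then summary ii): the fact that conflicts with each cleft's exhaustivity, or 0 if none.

(i): focus "the invoice". Looking for agent = Tobias, recipient = Priya, setting = at the quarry with some other thing — fact (2) has the blueprint there. Refuted.
(ii): focus "Priya". No fact shares agent = Tobias, thing = the invoice, setting = at the quarry with a different recipient. 0.

2, 0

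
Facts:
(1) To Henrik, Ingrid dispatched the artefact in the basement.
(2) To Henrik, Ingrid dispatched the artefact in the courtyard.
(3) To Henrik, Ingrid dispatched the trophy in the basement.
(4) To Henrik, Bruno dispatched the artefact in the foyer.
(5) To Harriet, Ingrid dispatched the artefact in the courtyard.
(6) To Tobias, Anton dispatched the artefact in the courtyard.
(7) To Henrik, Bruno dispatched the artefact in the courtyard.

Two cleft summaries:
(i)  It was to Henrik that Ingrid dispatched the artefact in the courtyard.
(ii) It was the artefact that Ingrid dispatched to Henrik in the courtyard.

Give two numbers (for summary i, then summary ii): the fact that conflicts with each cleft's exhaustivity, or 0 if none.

Summary (i) focuses "Henrik" (the recipient); background Ingrid as agent and the artefact as thing and in the courtyard as setting. Fact (5) matches that background with recipient = Harriet — refutes (i).
Summary (ii) focuses "the artefact" (the thing); background Ingrid as agent and Henrik as recipient and in the courtyard as setting. No fact matches that background with a different thing, so 0.

5, 0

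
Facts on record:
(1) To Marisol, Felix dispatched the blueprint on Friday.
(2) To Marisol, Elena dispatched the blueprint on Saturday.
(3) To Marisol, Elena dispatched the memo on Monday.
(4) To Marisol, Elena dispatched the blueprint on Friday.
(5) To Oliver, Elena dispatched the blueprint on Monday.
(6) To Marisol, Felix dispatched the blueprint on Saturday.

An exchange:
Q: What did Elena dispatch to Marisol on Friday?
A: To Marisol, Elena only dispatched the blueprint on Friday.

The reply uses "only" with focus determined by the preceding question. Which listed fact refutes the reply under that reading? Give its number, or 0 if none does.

The question "What did ...?" targets the thing, so in the reply the focus falls on "the blueprint".
So "only" ranges over things; the rest (Elena as agent and Marisol as recipient and on Friday as setting) is presupposed.
No listed fact shares that background with another thing. Nothing contradicts the reply.
(Fact (2) would refute a reading with focus on the setting — but that is not what the question asks.)

0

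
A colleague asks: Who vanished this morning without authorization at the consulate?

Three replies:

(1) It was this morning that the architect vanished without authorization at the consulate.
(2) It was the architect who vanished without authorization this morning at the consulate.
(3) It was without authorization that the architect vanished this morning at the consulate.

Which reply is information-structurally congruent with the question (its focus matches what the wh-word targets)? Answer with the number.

2

The question word "who" targets the subject (agent).
Option (1) clefts "this morning" — the time, not what was asked.
Option (2) clefts "the architect" — that matches what the question asks about.
Option (3) clefts "without authorization" — the manner, not what was asked.
So the congruent reply is (2).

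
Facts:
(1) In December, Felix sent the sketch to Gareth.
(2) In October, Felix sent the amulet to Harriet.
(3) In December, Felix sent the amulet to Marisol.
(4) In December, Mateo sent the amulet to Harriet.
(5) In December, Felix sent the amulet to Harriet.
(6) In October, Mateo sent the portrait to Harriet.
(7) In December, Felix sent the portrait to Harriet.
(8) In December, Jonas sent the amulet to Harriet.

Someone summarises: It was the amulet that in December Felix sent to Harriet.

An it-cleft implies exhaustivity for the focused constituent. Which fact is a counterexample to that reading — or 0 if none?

Focus of the cleft: "the amulet" (the thing). Presupposed background: Felix as agent and Harriet as recipient and in December as setting.
Exhaustivity: the amulet is the only thing satisfying that background.
But fact (7) also has Felix as agent and Harriet as recipient and in December as setting, with thing = the portrait — so the exhaustive reading fails.

7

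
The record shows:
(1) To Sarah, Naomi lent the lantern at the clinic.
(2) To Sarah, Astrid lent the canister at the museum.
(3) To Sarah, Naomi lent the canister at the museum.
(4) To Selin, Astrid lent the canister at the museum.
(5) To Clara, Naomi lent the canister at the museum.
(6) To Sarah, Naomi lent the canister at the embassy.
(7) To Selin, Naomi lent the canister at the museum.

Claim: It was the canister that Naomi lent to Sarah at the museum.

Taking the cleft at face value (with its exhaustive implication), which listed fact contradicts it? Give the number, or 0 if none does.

0

The cleft puts "the canister" in focus and presupposes the open proposition with Naomi as agent and Sarah as recipient and at the museum as setting.
Exhaustivity: the canister is the only thing satisfying that background.
Every other fact differs from the presupposition on some backgrounded slot, so none challenges the exhaustivity.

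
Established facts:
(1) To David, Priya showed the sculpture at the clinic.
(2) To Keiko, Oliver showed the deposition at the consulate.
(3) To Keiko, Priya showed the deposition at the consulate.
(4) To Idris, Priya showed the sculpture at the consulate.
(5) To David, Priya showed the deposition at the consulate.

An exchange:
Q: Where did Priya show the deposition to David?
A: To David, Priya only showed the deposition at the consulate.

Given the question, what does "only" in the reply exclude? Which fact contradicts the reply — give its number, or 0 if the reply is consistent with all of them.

0

Answering "Where did ...?" puts focus on the setting — here, "at the consulate".
So "only" ranges over settings; the rest (Priya as agent and the deposition as thing and David as recipient) is presupposed.
No listed fact shares that background with another setting. Nothing contradicts the reply.
(Fact (3) would refute a reading with focus on the recipient — but that is not what the question asks.)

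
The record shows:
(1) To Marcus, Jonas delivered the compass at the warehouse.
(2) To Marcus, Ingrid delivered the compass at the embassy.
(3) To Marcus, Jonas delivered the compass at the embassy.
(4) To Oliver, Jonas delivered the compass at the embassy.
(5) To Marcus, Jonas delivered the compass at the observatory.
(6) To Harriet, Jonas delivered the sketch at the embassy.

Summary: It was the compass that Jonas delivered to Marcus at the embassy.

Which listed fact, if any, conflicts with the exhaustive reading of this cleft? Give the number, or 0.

Focus of the cleft: "the compass" (the thing). Presupposed background: Jonas as agent and Marcus as recipient and at the embassy as setting.
Exhaustivity: the compass is the only thing satisfying that background.
Every other fact differs from the presupposition on some backgrounded slot, so none challenges the exhaustivity.

0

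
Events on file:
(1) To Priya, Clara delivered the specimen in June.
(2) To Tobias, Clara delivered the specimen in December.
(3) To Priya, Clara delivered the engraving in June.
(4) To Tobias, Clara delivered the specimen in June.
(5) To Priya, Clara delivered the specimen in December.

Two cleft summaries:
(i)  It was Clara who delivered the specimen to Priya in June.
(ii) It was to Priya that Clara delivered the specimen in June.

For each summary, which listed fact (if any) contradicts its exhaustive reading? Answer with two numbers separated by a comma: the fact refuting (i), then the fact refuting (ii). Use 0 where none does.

0, 4

(i): focus "Clara". No fact shares thing = the specimen, recipient = Priya, setting = in June with a different agent. 0.
(ii): focus "Priya". Looking for agent = Clara, thing = the specimen, setting = in June with some other recipient — fact (4) has Tobias there. Refuted.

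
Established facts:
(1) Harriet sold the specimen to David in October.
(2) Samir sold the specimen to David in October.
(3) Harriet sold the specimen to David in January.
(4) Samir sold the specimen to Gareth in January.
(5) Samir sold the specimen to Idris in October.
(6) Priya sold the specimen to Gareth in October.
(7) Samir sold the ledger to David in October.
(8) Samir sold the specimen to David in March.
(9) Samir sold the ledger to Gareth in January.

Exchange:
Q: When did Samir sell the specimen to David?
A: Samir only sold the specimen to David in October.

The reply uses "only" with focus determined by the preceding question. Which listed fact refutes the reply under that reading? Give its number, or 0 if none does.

Answering "When did ...?" puts focus on the setting — here, "in October".
So "only" ranges over settings; the rest (agent = Samir, thing = the specimen, recipient = David) is presupposed.
Fact (8) shares the background with a different setting (in March) — counterexample.
(Fact (7) would refute a reading with focus on the thing — but that is not what the question asks.)

8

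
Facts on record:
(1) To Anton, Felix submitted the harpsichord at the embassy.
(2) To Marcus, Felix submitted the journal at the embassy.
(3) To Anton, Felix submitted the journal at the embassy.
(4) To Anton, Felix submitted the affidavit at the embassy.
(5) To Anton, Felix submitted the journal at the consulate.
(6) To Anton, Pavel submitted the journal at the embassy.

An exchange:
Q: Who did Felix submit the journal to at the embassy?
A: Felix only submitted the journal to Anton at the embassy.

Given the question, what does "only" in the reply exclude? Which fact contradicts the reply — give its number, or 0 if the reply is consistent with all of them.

2

Answering "Who did ... to ...?" puts focus on the recipient — here, "Anton".
So "only" ranges over recipients; the rest (Felix as agent and the journal as thing and at the embassy as setting) is presupposed.
Fact (2) shares the background with a different recipient (Marcus) — counterexample.
(Fact (1) would refute a reading with focus on the thing — but that is not what the question asks.)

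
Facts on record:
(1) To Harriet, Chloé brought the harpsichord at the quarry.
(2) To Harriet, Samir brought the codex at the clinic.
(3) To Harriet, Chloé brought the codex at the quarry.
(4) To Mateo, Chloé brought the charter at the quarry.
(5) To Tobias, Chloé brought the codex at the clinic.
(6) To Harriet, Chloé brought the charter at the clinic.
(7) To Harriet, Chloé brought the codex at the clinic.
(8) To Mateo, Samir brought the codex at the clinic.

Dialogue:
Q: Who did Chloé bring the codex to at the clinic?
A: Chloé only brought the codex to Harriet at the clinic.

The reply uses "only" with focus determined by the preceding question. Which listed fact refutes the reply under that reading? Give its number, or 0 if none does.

The question "Who did ... to ...?" targets the recipient, so in the reply the focus falls on "Harriet".
"Only" then excludes alternative recipients while the background — same agent, thing, setting (Chloé / the codex / at the clinic) — is held fixed.
Fact (5) keeps same agent, thing, setting (Chloé / the codex / at the clinic) but has recipient = Tobias; that refutes the reply.
(Fact (3) would refute a reading with focus on the setting — but that is not what the question asks.)

5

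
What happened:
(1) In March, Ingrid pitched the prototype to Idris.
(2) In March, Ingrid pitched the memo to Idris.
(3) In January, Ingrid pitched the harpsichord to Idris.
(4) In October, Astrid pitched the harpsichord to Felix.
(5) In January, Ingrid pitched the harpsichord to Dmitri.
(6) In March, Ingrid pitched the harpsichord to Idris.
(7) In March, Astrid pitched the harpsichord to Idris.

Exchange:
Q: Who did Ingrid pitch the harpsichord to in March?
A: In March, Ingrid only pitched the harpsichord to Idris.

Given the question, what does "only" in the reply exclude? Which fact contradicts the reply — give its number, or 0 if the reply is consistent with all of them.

0

Answering "Who did ... to ...?" puts focus on the recipient — here, "Idris".
So "only" ranges over recipients; the rest (Ingrid as agent and the harpsichord as thing and in March as setting) is presupposed.
No listed fact shares that background with another recipient. Nothing contradicts the reply.
(Fact (1) would refute a reading with focus on the thing — but that is not what the question asks.)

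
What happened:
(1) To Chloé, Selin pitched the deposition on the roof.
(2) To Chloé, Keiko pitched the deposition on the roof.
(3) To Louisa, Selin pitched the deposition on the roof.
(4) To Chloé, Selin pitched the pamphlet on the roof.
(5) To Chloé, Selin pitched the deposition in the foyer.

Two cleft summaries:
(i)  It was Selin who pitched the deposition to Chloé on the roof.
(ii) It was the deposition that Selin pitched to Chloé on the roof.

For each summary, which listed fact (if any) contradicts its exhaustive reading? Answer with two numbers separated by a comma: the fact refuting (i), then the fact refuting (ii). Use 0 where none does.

(i): focus "Selin". Looking for thing = the deposition, recipient = Chloé, setting = on the roof with some other agent — fact (2) has Keiko there. Refuted.
(ii): focus "the deposition". Looking for agent = Selin, recipient = Chloé, setting = on the roof with some other thing — fact (4) has the pamphlet there. Refuted.

2, 4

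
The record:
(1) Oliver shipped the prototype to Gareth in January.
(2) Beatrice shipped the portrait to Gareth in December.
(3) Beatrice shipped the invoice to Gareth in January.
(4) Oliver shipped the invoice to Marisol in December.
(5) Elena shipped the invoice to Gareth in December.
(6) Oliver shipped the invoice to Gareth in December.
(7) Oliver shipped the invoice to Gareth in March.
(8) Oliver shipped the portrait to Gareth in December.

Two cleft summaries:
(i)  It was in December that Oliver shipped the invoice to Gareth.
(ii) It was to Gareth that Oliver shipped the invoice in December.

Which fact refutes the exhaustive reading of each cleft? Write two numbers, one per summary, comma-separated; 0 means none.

(i): focus "in December". Looking for Oliver as agent and the invoice as thing and Gareth as recipient with some other setting — fact (7) has in March there. Refuted.
(ii): focus "Gareth". Looking for Oliver as agent and the invoice as thing and in December as setting with some other recipient — fact (4) has Marisol there. Refuted.

7, 4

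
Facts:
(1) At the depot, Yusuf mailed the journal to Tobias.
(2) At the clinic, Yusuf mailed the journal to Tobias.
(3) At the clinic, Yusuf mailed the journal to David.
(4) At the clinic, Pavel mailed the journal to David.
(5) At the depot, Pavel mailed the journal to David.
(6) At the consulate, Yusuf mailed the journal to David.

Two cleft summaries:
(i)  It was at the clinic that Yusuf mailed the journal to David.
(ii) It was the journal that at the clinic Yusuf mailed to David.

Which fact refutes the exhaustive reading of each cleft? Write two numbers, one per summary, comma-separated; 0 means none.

6, 0

Summary (i) focuses "at the clinic" (the setting); background agent = Yusuf, thing = the journal, recipient = David. Fact (6) matches that background with setting = at the consulate — refutes (i).
Summary (ii) focuses "the journal" (the thing); background agent = Yusuf, recipient = David, setting = at the clinic. No fact matches that background with a different thing, so 0.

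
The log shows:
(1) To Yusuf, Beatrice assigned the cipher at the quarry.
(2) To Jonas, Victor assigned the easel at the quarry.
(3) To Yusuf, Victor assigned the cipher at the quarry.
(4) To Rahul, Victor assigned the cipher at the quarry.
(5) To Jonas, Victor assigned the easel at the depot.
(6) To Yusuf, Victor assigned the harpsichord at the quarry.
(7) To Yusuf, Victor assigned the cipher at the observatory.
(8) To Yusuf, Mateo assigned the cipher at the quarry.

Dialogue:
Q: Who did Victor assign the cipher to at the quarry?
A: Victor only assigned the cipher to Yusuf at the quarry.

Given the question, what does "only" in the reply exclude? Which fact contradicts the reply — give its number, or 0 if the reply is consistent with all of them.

4

The question "Who did ... to ...?" targets the recipient, so in the reply the focus falls on "Yusuf".
"Only" then excludes alternative recipients while the background — same agent, thing, setting (Victor / the cipher / at the quarry) — is held fixed.
Fact (4) keeps same agent, thing, setting (Victor / the cipher / at the quarry) but has recipient = Rahul; that refutes the reply.
(Fact (7) would refute a reading with focus on the setting — but that is not what the question asks.)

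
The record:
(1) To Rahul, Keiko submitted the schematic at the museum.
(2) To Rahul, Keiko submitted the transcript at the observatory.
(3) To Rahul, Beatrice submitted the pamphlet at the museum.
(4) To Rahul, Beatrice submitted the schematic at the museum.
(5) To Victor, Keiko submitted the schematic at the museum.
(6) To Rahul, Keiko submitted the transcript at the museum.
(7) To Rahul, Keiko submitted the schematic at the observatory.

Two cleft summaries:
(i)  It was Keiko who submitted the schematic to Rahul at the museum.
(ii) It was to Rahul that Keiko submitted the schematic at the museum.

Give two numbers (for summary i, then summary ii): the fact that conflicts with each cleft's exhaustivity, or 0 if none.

4, 5

Summary (i) focuses "Keiko" (the agent); background same thing, recipient, setting (the schematic / Rahul / at the museum). Fact (4) matches that background with agent = Beatrice — refutes (i).
Summary (ii) focuses "Rahul" (the recipient); background same agent, thing, setting (Keiko / the schematic / at the museum). Fact (5) matches that background with recipient = Victor — refutes (ii).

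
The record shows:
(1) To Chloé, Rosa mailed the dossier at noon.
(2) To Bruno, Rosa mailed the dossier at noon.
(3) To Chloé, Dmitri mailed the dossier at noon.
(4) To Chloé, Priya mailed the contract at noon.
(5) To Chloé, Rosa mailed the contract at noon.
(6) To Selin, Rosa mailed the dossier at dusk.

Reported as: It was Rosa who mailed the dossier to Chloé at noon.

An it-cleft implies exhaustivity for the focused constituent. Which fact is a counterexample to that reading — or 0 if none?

3

The cleft puts "Rosa" in focus and presupposes the open proposition with same thing, recipient, setting (the dossier / Chloé / at noon).
Exhaustivity: Rosa is the only agent satisfying that background.
Fact (3) shares the background but with agent = Dmitri; exhaustivity is violated.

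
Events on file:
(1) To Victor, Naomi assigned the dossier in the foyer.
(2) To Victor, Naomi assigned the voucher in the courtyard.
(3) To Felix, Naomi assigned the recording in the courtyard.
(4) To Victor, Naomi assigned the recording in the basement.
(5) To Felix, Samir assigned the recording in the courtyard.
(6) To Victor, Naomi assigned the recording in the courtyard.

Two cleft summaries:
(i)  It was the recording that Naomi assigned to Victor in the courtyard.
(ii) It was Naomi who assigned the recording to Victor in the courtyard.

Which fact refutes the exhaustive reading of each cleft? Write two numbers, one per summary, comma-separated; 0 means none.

2, 0

Summary (i) focuses "the recording" (the thing); background Naomi as agent and Victor as recipient and in the courtyard as setting. Fact (2) matches that background with thing = the voucher — refutes (i).
Summary (ii) focuses "Naomi" (the agent); background the recording as thing and Victor as recipient and in the courtyard as setting. No fact matches that background with a different agent, so 0.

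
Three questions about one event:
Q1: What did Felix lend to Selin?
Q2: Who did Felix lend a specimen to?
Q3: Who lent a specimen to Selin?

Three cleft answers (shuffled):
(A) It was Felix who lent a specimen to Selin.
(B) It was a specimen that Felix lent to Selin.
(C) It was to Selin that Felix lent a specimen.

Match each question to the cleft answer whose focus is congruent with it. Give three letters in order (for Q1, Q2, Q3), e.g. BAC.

BCA

Q1 asks about the direct object; cleft (B) focuses "a specimen", which is the direct object — so Q1 → B.
Q2 asks about the recipient; cleft (C) focuses "to Selin", which is the recipient — so Q2 → C.
Q3 asks about the subject (agent); cleft (A) focuses "Felix", which is the subject (agent) — so Q3 → A.
Mapping: Q1→B, Q2→C, Q3→A.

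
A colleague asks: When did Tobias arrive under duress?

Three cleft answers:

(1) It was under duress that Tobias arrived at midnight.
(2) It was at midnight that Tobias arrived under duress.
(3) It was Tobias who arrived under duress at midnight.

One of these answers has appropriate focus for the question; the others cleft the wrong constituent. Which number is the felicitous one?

2

The question word "when" targets the time.
Option (1) clefts "under duress" — the manner, not what was asked.
Option (2) clefts "at midnight" — that matches what the question asks about.
Option (3) clefts "Tobias" — the subject (agent), not what was asked.
So the congruent reply is (2).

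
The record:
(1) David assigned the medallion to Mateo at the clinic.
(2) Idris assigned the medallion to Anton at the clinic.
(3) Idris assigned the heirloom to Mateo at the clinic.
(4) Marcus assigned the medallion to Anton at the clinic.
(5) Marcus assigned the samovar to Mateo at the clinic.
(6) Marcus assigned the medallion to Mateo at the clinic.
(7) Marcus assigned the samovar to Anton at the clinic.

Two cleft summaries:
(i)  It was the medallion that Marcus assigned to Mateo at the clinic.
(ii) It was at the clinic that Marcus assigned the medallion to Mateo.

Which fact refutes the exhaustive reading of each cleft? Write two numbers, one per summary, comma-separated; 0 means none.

(i): focus "the medallion". Looking for agent = Marcus, recipient = Mateo, setting = at the clinic with some other thing — fact (5) has the samovar there. Refuted.
(ii): focus "at the clinic". No fact shares agent = Marcus, thing = the medallion, recipient = Mateo with a different setting. 0.

5, 0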